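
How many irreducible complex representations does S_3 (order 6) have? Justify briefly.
3

Details: The number of irreducible complex representations of a finite group equals its number of conjugacy classes. Conjugacy classes in S_3 correspond to cycle types, i.e. partitions of 3; there are p(3) = 3 of them, so S_3 (order 6) has exactly 3 irreducible complex representations.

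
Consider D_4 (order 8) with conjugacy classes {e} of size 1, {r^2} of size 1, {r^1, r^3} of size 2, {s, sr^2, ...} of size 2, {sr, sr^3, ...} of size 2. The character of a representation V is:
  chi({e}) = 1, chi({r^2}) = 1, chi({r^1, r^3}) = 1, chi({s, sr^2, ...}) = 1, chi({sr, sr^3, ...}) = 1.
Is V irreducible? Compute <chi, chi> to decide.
Irreducible: <chi, chi> = 1.

Reasoning: <chi, chi> = (1/|G|) sum_C |C| * |chi(C)|^2 = (1/8)[1*|1|^2 + 1*|1|^2 + 2*|1|^2 + 2*|1|^2 + 2*|1|^2]
  = (1/8)[(1) + (1) + (2) + (2) + (2)] = 8/8 = 1.
A character is irreducible iff <chi, chi> = 1, so this representation is irreducible.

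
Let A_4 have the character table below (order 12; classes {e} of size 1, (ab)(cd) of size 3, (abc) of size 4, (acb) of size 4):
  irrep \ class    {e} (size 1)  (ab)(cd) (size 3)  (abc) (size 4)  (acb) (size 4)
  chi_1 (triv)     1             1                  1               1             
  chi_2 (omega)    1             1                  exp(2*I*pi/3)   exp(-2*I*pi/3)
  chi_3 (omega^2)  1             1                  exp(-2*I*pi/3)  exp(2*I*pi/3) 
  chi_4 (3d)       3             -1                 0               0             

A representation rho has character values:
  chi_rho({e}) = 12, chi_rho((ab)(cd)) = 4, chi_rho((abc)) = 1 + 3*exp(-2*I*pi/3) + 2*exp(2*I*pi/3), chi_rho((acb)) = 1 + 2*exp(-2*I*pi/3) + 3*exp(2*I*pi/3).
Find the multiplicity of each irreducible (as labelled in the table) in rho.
Multiplicities: chi_1: 1, chi_2: 2, chi_3: 3, chi_4: 2.

Argument: Use <chi_rho, chi> = (1/|G|) sum_C |C| * chi_rho(C) * conj(chi(C)) with |G| = 12 for each irreducible chi in the table:
  <chi_rho, chi_1> = (1/12)[1*(12)*conj(1) + 3*(4)*conj(1) + 4*(1 + 3*exp(-2*I*pi/3) + 2*exp(2*I*pi/3))*conj(1) + 4*(1 + 2*exp(-2*I*pi/3) + 3*exp(2*I*pi/3))*conj(1)]
      = (1/12)[(12) + (12) + (4 + 12*exp(-2*I*pi/3) + 8*exp(2*I*pi/3)) + (4 + 8*exp(-2*I*pi/3) + 12*exp(2*I*pi/3))] = 12/12 = 1
  <chi_rho, chi_2> = (1/12)[1*(12)*conj(1) + 3*(4)*conj(1) + 4*(1 + 3*exp(-2*I*pi/3) + 2*exp(2*I*pi/3))*conj(exp(2*I*pi/3)) + 4*(1 + 2*exp(-2*I*pi/3) + 3*exp(2*I*pi/3))*conj(exp(-2*I*pi/3))]
      = (1/12)[(12) + (12) + (8 + 4*exp(-2*I*pi/3) + 12*exp(2*I*pi/3)) + (8 + 12*exp(-2*I*pi/3) + 4*exp(2*I*pi/3))] = 24/12 = 2
  <chi_rho, chi_3> = (1/12)[1*(12)*conj(1) + 3*(4)*conj(1) + 4*(1 + 3*exp(-2*I*pi/3) + 2*exp(2*I*pi/3))*conj(exp(-2*I*pi/3)) + 4*(1 + 2*exp(-2*I*pi/3) + 3*exp(2*I*pi/3))*conj(exp(2*I*pi/3))]
      = (1/12)[(12) + (12) + (12 + 8*exp(-2*I*pi/3) + 4*exp(2*I*pi/3)) + (12 + 4*exp(-2*I*pi/3) + 8*exp(2*I*pi/3))] = 36/12 = 3
  <chi_rho, chi_4> = (1/12)[1*(12)*conj(3) + 3*(4)*conj(-1) + 4*(1 + 3*exp(-2*I*pi/3) + 2*exp(2*I*pi/3))*conj(0) + 4*(1 + 2*exp(-2*I*pi/3) + 3*exp(2*I*pi/3))*conj(0)]
      = (1/12)[(36) + (-12) + (0) + (0)] = 24/12 = 2
(Exp terms are combined using exp(i*s)*conj(exp(i*t)) = exp(i*(s-t)), and sums of them are collapsed using the identity that for every m > 1 the m distinct m-th roots of unity sum to 0, e.g. 1 + exp(2*I*pi/3) + exp(-2*I*pi/3) = 0.)
Dimension check: dim(rho) = sum (mult * dim) = 1*1 + 2*1 + 3*1 + 2*3 = 12 = chi_rho(e) = 12.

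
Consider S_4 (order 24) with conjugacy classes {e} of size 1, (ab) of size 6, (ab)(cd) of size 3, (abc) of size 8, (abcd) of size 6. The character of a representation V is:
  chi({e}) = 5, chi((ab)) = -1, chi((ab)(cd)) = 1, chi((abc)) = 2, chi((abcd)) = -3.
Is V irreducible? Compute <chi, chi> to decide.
Not irreducible (reducible): <chi, chi> = 5 > 1.

Proof sketch: <chi, chi> = (1/|G|) sum_C |C| * |chi(C)|^2 = (1/24)[1*|5|^2 + 6*|-1|^2 + 3*|1|^2 + 8*|2|^2 + 6*|-3|^2]
  = (1/24)[(25) + (6) + (3) + (32) + (54)] = 120/24 = 5.
A character is irreducible iff <chi, chi> = 1, so this representation is reducible.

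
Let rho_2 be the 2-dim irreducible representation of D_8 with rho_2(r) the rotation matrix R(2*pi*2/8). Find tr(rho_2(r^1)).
chi_{rho_2}(r^1) = 2*cos(2*pi*2*1/8) = 0

Working: rho_2(r^1) is rotation by angle 2*pi*2*1/8, whose trace is 2*cos(2*pi*2*1/8) = 0.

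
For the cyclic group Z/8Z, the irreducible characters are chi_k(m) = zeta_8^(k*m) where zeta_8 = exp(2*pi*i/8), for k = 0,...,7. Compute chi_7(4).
chi_7(4) = zeta_8^28 = -1

Explanation: chi_7(4) = zeta_8^(7*4) = zeta_8^28. Since zeta_8^8 = 1, this equals zeta_8^4 = exp(2*pi*i*4/8) = -1.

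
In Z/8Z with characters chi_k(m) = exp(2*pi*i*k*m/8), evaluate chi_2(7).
chi_2(7) = zeta_8^14 = -I

Reasoning: chi_2(7) = zeta_8^(2*7) = zeta_8^14. Since zeta_8^8 = 1, this equals zeta_8^6 = exp(2*pi*i*6/8) = -I.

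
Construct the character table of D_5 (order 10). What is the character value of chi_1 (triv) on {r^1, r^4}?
Conjugacy classes: {e} of size 1, {r^1, r^4} of size 2, {r^2, r^3} of size 2, {s, sr, ..., sr^4} of size 5.
Character table:
  irrep \ class              {e} (size 1)  {r^1, r^4} (size 2)  {r^2, r^3} (size 2)  {s, sr, ..., sr^4} (size 5)
  chi_1 (triv)               1             1                    1                    1                          
  chi_2 (sign: r->1, s->-1)  1             1                    1                    -1                         
  chi_3 (2d, j=1)            2             -1/2 + sqrt(5)/2     -sqrt(5)/2 - 1/2     0                          
  chi_4 (2d, j=2)            2             -sqrt(5)/2 - 1/2     -1/2 + sqrt(5)/2     0                          

Spot check: chi_1 (triv) on {r^1, r^4} = 1.

Working: D_5 has order 2*5 = 10 with 4 conjugacy classes, hence 4 irreducibles. Sum of squared dims 1 + 1 + 4 + 4 = 10 = |G|. Linear characters come from the abelianisation; the 2-dimensional irreps have character r^k -> 2*cos(2*pi*j*k/5), reflections -> 0.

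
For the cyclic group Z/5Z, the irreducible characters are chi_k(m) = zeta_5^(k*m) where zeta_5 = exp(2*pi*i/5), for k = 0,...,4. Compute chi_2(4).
chi_2(4) = zeta_5^8 = exp(-4*I*pi/5)

Explanation: chi_2(4) = zeta_5^(2*4) = zeta_5^8. Since zeta_5^5 = 1, this equals zeta_5^3 = exp(2*pi*i*3/5) = exp(-4*I*pi/5).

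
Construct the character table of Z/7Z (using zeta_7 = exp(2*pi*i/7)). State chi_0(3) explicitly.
Character table of Z/7Z (irreps indexed chi_0,...,chi_6 with chi_k(m) = zeta_7^(k*m), zeta_7 = exp(2*pi*i/7)):
  irrep \ class  {0} (size 1)  {1} (size 1)    {2} (size 1)    {3} (size 1)    {4} (size 1)    {5} (size 1)    {6} (size 1)  
  chi_0          1             1               1               1               1               1               1             
  chi_1          1             exp(2*I*pi/7)   exp(4*I*pi/7)   exp(6*I*pi/7)   exp(-6*I*pi/7)  exp(-4*I*pi/7)  exp(-2*I*pi/7)
  chi_2          1             exp(4*I*pi/7)   exp(-6*I*pi/7)  exp(-2*I*pi/7)  exp(2*I*pi/7)   exp(6*I*pi/7)   exp(-4*I*pi/7)
  chi_3          1             exp(6*I*pi/7)   exp(-2*I*pi/7)  exp(4*I*pi/7)   exp(-4*I*pi/7)  exp(2*I*pi/7)   exp(-6*I*pi/7)
  chi_4          1             exp(-6*I*pi/7)  exp(2*I*pi/7)   exp(-4*I*pi/7)  exp(4*I*pi/7)   exp(-2*I*pi/7)  exp(6*I*pi/7) 
  chi_5          1             exp(-4*I*pi/7)  exp(6*I*pi/7)   exp(2*I*pi/7)   exp(-2*I*pi/7)  exp(-6*I*pi/7)  exp(4*I*pi/7) 
  chi_6          1             exp(-2*I*pi/7)  exp(-4*I*pi/7)  exp(-6*I*pi/7)  exp(6*I*pi/7)   exp(4*I*pi/7)   exp(2*I*pi/7) 

Spot check: chi_0(3) = zeta_7^(0*3) = zeta_7^0 = 1.

Working: Z/7Z is abelian, so all 7 irreducible complex representations are 1-dimensional. They are given by chi_k(m) = zeta_7^(k*m) for k = 0,...,6. Row orthogonality: sum_m chi_k(m) conj(chi_l(m)) = 7 * [k = l].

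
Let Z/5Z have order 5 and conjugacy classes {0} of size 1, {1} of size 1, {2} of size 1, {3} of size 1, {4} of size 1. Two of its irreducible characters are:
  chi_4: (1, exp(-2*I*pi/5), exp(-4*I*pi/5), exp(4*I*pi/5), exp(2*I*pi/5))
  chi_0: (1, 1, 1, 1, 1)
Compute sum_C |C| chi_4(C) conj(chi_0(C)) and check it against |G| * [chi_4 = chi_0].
Sum = 0; so <chi_4, chi_0> = 0 (distinct irreducibles are orthogonal).

Why: Compute term by term over conjugacy classes (|C| * chi_4(C) * conj(chi_0(C))):
  1*(1)*conj(1) + 1*(exp(-2*I*pi/5))*conj(1) + 1*(exp(-4*I*pi/5))*conj(1) + 1*(exp(4*I*pi/5))*conj(1) + 1*(exp(2*I*pi/5))*conj(1)
  = (1) + (exp(-2*I*pi/5)) + (exp(-4*I*pi/5)) + (exp(4*I*pi/5)) + (exp(2*I*pi/5))
  = 0.
(Exp terms are combined using exp(i*s)*conj(exp(i*t)) = exp(i*(s-t)), and sums of them are collapsed using the identity that for every m > 1 the m distinct m-th roots of unity sum to 0, e.g. 1 + exp(2*I*pi/3) + exp(-2*I*pi/3) = 0.)
Dividing by |G| = 5 gives 0/5 = 0, matching the row-orthogonality relation <chi_4, chi_0> = [chi_4 = chi_0].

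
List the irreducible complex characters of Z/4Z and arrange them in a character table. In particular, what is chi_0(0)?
Character table of Z/4Z (irreps indexed chi_0,...,chi_3 with chi_k(m) = zeta_4^(k*m), zeta_4 = exp(2*pi*i/4)):
  irrep \ class  {0} (size 1)  {1} (size 1)  {2} (size 1)  {3} (size 1)
  chi_0          1             1             1             1           
  chi_1          1             I             -1            -I          
  chi_2          1             -1            1             -1          
  chi_3          1             -I            -1            I           

Spot check: chi_0(0) = zeta_4^(0*0) = zeta_4^0 = 1.

Explanation: Z/4Z is abelian, so all 4 irreducible complex representations are 1-dimensional. They are given by chi_k(m) = zeta_4^(k*m) for k = 0,...,3. Row orthogonality: sum_m chi_k(m) conj(chi_l(m)) = 4 * [k = l].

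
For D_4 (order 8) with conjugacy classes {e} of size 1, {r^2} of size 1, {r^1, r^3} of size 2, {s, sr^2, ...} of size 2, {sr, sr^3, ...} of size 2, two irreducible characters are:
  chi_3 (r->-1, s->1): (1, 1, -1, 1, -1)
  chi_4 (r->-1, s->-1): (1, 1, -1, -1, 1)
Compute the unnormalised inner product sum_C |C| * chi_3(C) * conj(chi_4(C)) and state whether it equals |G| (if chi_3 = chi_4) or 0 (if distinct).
Sum = 0; so <chi_3, chi_4> = 0 (distinct irreducibles are orthogonal).

Solution. Compute term by term over conjugacy classes (|C| * chi_3(C) * conj(chi_4(C))):
  1*(1)*conj(1) + 1*(1)*conj(1) + 2*(-1)*conj(-1) + 2*(1)*conj(-1) + 2*(-1)*conj(1)
  = (1) + (1) + (2) + (-2) + (-2)
  = 0.
Dividing by |G| = 8 gives 0/8 = 0, matching the row-orthogonality relation <chi_3, chi_4> = [chi_3 = chi_4].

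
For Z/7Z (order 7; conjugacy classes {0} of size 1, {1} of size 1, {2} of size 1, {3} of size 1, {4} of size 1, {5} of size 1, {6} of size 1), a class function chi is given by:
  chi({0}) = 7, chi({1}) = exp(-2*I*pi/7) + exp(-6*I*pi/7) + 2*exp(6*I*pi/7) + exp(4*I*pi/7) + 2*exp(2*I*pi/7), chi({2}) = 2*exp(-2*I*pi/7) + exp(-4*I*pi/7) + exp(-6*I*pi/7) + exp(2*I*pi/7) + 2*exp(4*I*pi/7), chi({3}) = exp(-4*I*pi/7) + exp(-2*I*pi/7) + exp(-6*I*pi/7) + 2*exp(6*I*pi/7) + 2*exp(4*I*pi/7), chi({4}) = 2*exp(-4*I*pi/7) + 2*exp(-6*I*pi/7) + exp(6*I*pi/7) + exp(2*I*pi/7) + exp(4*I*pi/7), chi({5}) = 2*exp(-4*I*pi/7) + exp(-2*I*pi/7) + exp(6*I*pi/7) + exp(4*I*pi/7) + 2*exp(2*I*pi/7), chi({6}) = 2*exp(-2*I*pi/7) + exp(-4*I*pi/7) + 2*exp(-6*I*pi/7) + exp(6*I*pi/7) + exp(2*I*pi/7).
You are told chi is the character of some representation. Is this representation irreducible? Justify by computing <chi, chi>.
Not irreducible (reducible): <chi, chi> = 11 > 1.

Details: <chi, chi> = (1/|G|) sum_C |C| * |chi(C)|^2 = (1/7)[1*|7|^2 + 1*|exp(-2*I*pi/7) + exp(-6*I*pi/7) + 2*exp(6*I*pi/7) + exp(4*I*pi/7) + 2*exp(2*I*pi/7)|^2 + 1*|2*exp(-2*I*pi/7) + exp(-4*I*pi/7) + exp(-6*I*pi/7) + exp(2*I*pi/7) + 2*exp(4*I*pi/7)|^2 + 1*|exp(-4*I*pi/7) + exp(-2*I*pi/7) + exp(-6*I*pi/7) + 2*exp(6*I*pi/7) + 2*exp(4*I*pi/7)|^2 + 1*|2*exp(-4*I*pi/7) + 2*exp(-6*I*pi/7) + exp(6*I*pi/7) + exp(2*I*pi/7) + exp(4*I*pi/7)|^2 + 1*|2*exp(-4*I*pi/7) + exp(-2*I*pi/7) + exp(6*I*pi/7) + exp(4*I*pi/7) + 2*exp(2*I*pi/7)|^2 + 1*|2*exp(-2*I*pi/7) + exp(-4*I*pi/7) + 2*exp(-6*I*pi/7) + exp(6*I*pi/7) + exp(2*I*pi/7)|^2]
  = (1/7)[(49) + (11 + 8*exp(-4*I*pi/7) + 6*exp(-2*I*pi/7) + 5*exp(-6*I*pi/7) + 5*exp(6*I*pi/7) + 6*exp(2*I*pi/7) + 8*exp(4*I*pi/7)) + (11 + 6*exp(-4*I*pi/7) + 5*exp(-2*I*pi/7) + 8*exp(-6*I*pi/7) + 8*exp(6*I*pi/7) + 5*exp(2*I*pi/7) + 6*exp(4*I*pi/7)) + (11 + 8*exp(-2*I*pi/7) + 5*exp(-4*I*pi/7) + 6*exp(-6*I*pi/7) + 6*exp(6*I*pi/7) + 5*exp(4*I*pi/7) + 8*exp(2*I*pi/7)) + (11 + 8*exp(-2*I*pi/7) + 5*exp(-4*I*pi/7) + 6*exp(-6*I*pi/7) + 6*exp(6*I*pi/7) + 5*exp(4*I*pi/7) + 8*exp(2*I*pi/7)) + (11 + 6*exp(-4*I*pi/7) + 5*exp(-2*I*pi/7) + 8*exp(-6*I*pi/7) + 8*exp(6*I*pi/7) + 5*exp(2*I*pi/7) + 6*exp(4*I*pi/7)) + (11 + 8*exp(-4*I*pi/7) + 6*exp(-2*I*pi/7) + 5*exp(-6*I*pi/7) + 5*exp(6*I*pi/7) + 6*exp(2*I*pi/7) + 8*exp(4*I*pi/7))] = 77/7 = 11.
(Exp terms are combined using exp(i*s)*conj(exp(i*t)) = exp(i*(s-t)), and sums of them are collapsed using the identity that for every m > 1 the m distinct m-th roots of unity sum to 0, e.g. 1 + exp(2*I*pi/3) + exp(-2*I*pi/3) = 0.)
A character is irreducible iff <chi, chi> = 1, so this representation is reducible.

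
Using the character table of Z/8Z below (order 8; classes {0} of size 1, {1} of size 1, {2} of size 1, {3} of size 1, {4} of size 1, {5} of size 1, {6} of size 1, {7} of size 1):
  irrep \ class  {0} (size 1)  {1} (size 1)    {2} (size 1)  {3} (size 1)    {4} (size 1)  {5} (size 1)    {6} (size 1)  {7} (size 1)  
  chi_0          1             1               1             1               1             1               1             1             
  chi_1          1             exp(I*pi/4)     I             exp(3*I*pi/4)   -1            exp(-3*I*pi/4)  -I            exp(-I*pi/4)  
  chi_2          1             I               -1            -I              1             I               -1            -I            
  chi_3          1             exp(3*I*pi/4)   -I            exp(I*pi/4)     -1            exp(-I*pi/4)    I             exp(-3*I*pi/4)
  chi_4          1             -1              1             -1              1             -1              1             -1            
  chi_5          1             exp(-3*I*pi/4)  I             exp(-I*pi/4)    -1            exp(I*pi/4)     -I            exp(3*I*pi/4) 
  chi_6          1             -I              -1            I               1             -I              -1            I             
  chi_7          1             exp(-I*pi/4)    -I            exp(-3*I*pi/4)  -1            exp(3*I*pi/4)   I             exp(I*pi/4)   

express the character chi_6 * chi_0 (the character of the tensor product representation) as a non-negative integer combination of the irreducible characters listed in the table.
chi_6 tensor chi_0 = chi_6 (all other irreducibles have multiplicity 0).

Justification: The character of a tensor product is the pointwise product (chi_6 * chi_0)(C) = chi_6(C) * chi_0(C):
  {0}: (1)*(1), {1}: (-I)*(1), {2}: (-1)*(1), {3}: (I)*(1), {4}: (1)*(1), {5}: (-I)*(1), {6}: (-1)*(1), {7}: (I)*(1)
so (chi_6 * chi_0) takes values
  {0} -> 1, {1} -> -I, {2} -> -1, {3} -> I, {4} -> 1, {5} -> -I, {6} -> -1, {7} -> I.
Now take the inner product of this character with each irreducible chi from the table, <chi_6*chi_0, chi> = (1/8) sum_C |C| (chi_6*chi_0)(C) conj(chi(C)):
  <chi_6*chi_0, chi_0> = (1/8)[1*(1)*conj(1) + 1*(-I)*conj(1) + 1*(-1)*conj(1) + 1*(I)*conj(1) + 1*(1)*conj(1) + 1*(-I)*conj(1) + 1*(-1)*conj(1) + 1*(I)*conj(1)]
      = (1/8)[(1) + (-I) + (-1) + (I) + (1) + (-I) + (-1) + (I)] = 0/8 = 0
  <chi_6*chi_0, chi_1> = (1/8)[1*(1)*conj(1) + 1*(-I)*conj(exp(I*pi/4)) + 1*(-1)*conj(I) + 1*(I)*conj(exp(3*I*pi/4)) + 1*(1)*conj(-1) + 1*(-I)*conj(exp(-3*I*pi/4)) + 1*(-1)*conj(-I) + 1*(I)*conj(exp(-I*pi/4))]
      = (1/8)[(1) + (-exp(I*pi/4)) + (I) + (exp(-I*pi/4)) + (-1) + (-exp(-3*I*pi/4)) + (-I) + (exp(3*I*pi/4))] = 0/8 = 0
  <chi_6*chi_0, chi_2> = (1/8)[1*(1)*conj(1) + 1*(-I)*conj(I) + 1*(-1)*conj(-1) + 1*(I)*conj(-I) + 1*(1)*conj(1) + 1*(-I)*conj(I) + 1*(-1)*conj(-1) + 1*(I)*conj(-I)]
      = (1/8)[(1) + (-1) + (1) + (-1) + (1) + (-1) + (1) + (-1)] = 0/8 = 0
  <chi_6*chi_0, chi_3> = (1/8)[1*(1)*conj(1) + 1*(-I)*conj(exp(3*I*pi/4)) + 1*(-1)*conj(-I) + 1*(I)*conj(exp(I*pi/4)) + 1*(1)*conj(-1) + 1*(-I)*conj(exp(-I*pi/4)) + 1*(-1)*conj(I) + 1*(I)*conj(exp(-3*I*pi/4))]
      = (1/8)[(1) + (-exp(-I*pi/4)) + (-I) + (exp(I*pi/4)) + (-1) + (-exp(3*I*pi/4)) + (I) + (exp(-3*I*pi/4))] = 0/8 = 0
  <chi_6*chi_0, chi_4> = (1/8)[1*(1)*conj(1) + 1*(-I)*conj(-1) + 1*(-1)*conj(1) + 1*(I)*conj(-1) + 1*(1)*conj(1) + 1*(-I)*conj(-1) + 1*(-1)*conj(1) + 1*(I)*conj(-1)]
      = (1/8)[(1) + (I) + (-1) + (-I) + (1) + (I) + (-1) + (-I)] = 0/8 = 0
  <chi_6*chi_0, chi_5> = (1/8)[1*(1)*conj(1) + 1*(-I)*conj(exp(-3*I*pi/4)) + 1*(-1)*conj(I) + 1*(I)*conj(exp(-I*pi/4)) + 1*(1)*conj(-1) + 1*(-I)*conj(exp(I*pi/4)) + 1*(-1)*conj(-I) + 1*(I)*conj(exp(3*I*pi/4))]
      = (1/8)[(1) + (-exp(-3*I*pi/4)) + (I) + (exp(3*I*pi/4)) + (-1) + (-exp(I*pi/4)) + (-I) + (exp(-I*pi/4))] = 0/8 = 0
  <chi_6*chi_0, chi_6> = (1/8)[1*(1)*conj(1) + 1*(-I)*conj(-I) + 1*(-1)*conj(-1) + 1*(I)*conj(I) + 1*(1)*conj(1) + 1*(-I)*conj(-I) + 1*(-1)*conj(-1) + 1*(I)*conj(I)]
      = (1/8)[(1) + (1) + (1) + (1) + (1) + (1) + (1) + (1)] = 8/8 = 1
  <chi_6*chi_0, chi_7> = (1/8)[1*(1)*conj(1) + 1*(-I)*conj(exp(-I*pi/4)) + 1*(-1)*conj(-I) + 1*(I)*conj(exp(-3*I*pi/4)) + 1*(1)*conj(-1) + 1*(-I)*conj(exp(3*I*pi/4)) + 1*(-1)*conj(I) + 1*(I)*conj(exp(I*pi/4))]
      = (1/8)[(1) + (-exp(3*I*pi/4)) + (-I) + (exp(-3*I*pi/4)) + (-1) + (-exp(-I*pi/4)) + (I) + (exp(I*pi/4))] = 0/8 = 0
(Exp terms are combined using exp(i*s)*conj(exp(i*t)) = exp(i*(s-t)), and sums of them are collapsed using the identity that for every m > 1 the m distinct m-th roots of unity sum to 0, e.g. 1 + exp(2*I*pi/3) + exp(-2*I*pi/3) = 0.)
Hence the multiplicities are chi_6: 1. Dimension check: dim(chi_6)*dim(chi_0) = 1*1 = 1 and sum (mult * dim) = 1*1 = 1.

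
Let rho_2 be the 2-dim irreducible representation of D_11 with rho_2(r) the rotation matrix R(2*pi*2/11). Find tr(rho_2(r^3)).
chi_{rho_2}(r^3) = 2*cos(2*pi*2*3/11) = -2*cos(pi/11)

Explanation: rho_2(r^3) is rotation by angle 2*pi*2*3/11, whose trace is 2*cos(2*pi*2*3/11) = -2*cos(pi/11).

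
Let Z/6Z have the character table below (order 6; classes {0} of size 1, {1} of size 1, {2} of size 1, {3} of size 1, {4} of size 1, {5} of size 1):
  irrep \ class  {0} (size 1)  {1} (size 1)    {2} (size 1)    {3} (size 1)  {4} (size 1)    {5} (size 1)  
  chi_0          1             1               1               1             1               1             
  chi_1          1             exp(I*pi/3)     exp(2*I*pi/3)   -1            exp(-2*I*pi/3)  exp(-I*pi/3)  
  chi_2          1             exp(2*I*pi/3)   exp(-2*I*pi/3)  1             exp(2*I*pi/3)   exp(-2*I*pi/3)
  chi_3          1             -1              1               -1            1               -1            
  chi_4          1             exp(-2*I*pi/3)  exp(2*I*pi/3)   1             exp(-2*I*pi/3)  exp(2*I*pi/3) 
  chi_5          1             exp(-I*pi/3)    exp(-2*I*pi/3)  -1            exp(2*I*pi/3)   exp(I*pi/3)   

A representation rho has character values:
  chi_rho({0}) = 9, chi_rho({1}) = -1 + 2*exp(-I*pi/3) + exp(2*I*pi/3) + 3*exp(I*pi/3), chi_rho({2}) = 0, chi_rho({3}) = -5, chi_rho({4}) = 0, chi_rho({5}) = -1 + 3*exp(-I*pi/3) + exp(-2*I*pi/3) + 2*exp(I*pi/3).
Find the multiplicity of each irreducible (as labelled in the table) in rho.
Multiplicities: chi_0: 1, chi_1: 3, chi_2: 1, chi_3: 2, chi_4: 0, chi_5: 2.

Details: Use <chi_rho, chi> = (1/|G|) sum_C |C| * chi_rho(C) * conj(chi(C)) with |G| = 6 for each irreducible chi in the table:
  <chi_rho, chi_0> = (1/6)[1*(9)*conj(1) + 1*(-1 + 2*exp(-I*pi/3) + exp(2*I*pi/3) + 3*exp(I*pi/3))*conj(1) + 1*(0)*conj(1) + 1*(-5)*conj(1) + 1*(0)*conj(1) + 1*(-1 + 3*exp(-I*pi/3) + exp(-2*I*pi/3) + 2*exp(I*pi/3))*conj(1)]
      = (1/6)[(9) + (-1 + 2*exp(-I*pi/3) + exp(2*I*pi/3) + 3*exp(I*pi/3)) + (0) + (-5) + (0) + (-1 + 3*exp(-I*pi/3) + exp(-2*I*pi/3) + 2*exp(I*pi/3))] = 6/6 = 1
  <chi_rho, chi_1> = (1/6)[1*(9)*conj(1) + 1*(-1 + 2*exp(-I*pi/3) + exp(2*I*pi/3) + 3*exp(I*pi/3))*conj(exp(I*pi/3)) + 1*(0)*conj(exp(2*I*pi/3)) + 1*(-5)*conj(-1) + 1*(0)*conj(exp(-2*I*pi/3)) + 1*(-1 + 3*exp(-I*pi/3) + exp(-2*I*pi/3) + 2*exp(I*pi/3))*conj(exp(-I*pi/3))]
      = (1/6)[(9) + (2) + (0) + (5) + (0) + (2)] = 18/6 = 3
  <chi_rho, chi_2> = (1/6)[1*(9)*conj(1) + 1*(-1 + 2*exp(-I*pi/3) + exp(2*I*pi/3) + 3*exp(I*pi/3))*conj(exp(2*I*pi/3)) + 1*(0)*conj(exp(-2*I*pi/3)) + 1*(-5)*conj(1) + 1*(0)*conj(exp(2*I*pi/3)) + 1*(-1 + 3*exp(-I*pi/3) + exp(-2*I*pi/3) + 2*exp(I*pi/3))*conj(exp(-2*I*pi/3))]
      = (1/6)[(9) + (-1 + 3*exp(-I*pi/3) - exp(-2*I*pi/3)) + (0) + (-5) + (0) + (-1 - exp(2*I*pi/3) + 3*exp(I*pi/3))] = 6/6 = 1
  <chi_rho, chi_3> = (1/6)[1*(9)*conj(1) + 1*(-1 + 2*exp(-I*pi/3) + exp(2*I*pi/3) + 3*exp(I*pi/3))*conj(-1) + 1*(0)*conj(1) + 1*(-5)*conj(-1) + 1*(0)*conj(1) + 1*(-1 + 3*exp(-I*pi/3) + exp(-2*I*pi/3) + 2*exp(I*pi/3))*conj(-1)]
      = (1/6)[(9) + (1 - 3*exp(I*pi/3) - exp(2*I*pi/3) - 2*exp(-I*pi/3)) + (0) + (5) + (0) + (1 - 2*exp(I*pi/3) - exp(-2*I*pi/3) - 3*exp(-I*pi/3))] = 12/6 = 2
  <chi_rho, chi_4> = (1/6)[1*(9)*conj(1) + 1*(-1 + 2*exp(-I*pi/3) + exp(2*I*pi/3) + 3*exp(I*pi/3))*conj(exp(-2*I*pi/3)) + 1*(0)*conj(exp(2*I*pi/3)) + 1*(-5)*conj(1) + 1*(0)*conj(exp(-2*I*pi/3)) + 1*(-1 + 3*exp(-I*pi/3) + exp(-2*I*pi/3) + 2*exp(I*pi/3))*conj(exp(2*I*pi/3))]
      = (1/6)[(9) + (-2) + (0) + (-5) + (0) + (-2)] = 0/6 = 0
  <chi_rho, chi_5> = (1/6)[1*(9)*conj(1) + 1*(-1 + 2*exp(-I*pi/3) + exp(2*I*pi/3) + 3*exp(I*pi/3))*conj(exp(-I*pi/3)) + 1*(0)*conj(exp(-2*I*pi/3)) + 1*(-5)*conj(-1) + 1*(0)*conj(exp(2*I*pi/3)) + 1*(-1 + 3*exp(-I*pi/3) + exp(-2*I*pi/3) + 2*exp(I*pi/3))*conj(exp(I*pi/3))]
      = (1/6)[(9) + (1 - exp(I*pi/3) + 3*exp(2*I*pi/3)) + (0) + (5) + (0) + (1 + 3*exp(-2*I*pi/3) - exp(-I*pi/3))] = 12/6 = 2
(Exp terms are combined using exp(i*s)*conj(exp(i*t)) = exp(i*(s-t)), and sums of them are collapsed using the identity that for every m > 1 the m distinct m-th roots of unity sum to 0, e.g. 1 + exp(2*I*pi/3) + exp(-2*I*pi/3) = 0.)
Dimension check: dim(rho) = sum (mult * dim) = 1*1 + 3*1 + 1*1 + 2*1 + 0*1 + 2*1 = 9 = chi_rho(e) = 9.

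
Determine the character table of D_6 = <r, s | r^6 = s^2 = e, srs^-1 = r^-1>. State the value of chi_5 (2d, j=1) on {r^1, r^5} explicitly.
Conjugacy classes: {e} of size 1, {r^3} of size 1, {r^1, r^5} of size 2, {r^2, r^4} of size 2, {s, sr^2, ...} of size 3, {sr, sr^3, ...} of size 3.
Character table:
  irrep \ class              {e} (size 1)  {r^3} (size 1)  {r^1, r^5} (size 2)  {r^2, r^4} (size 2)  {s, sr^2, ...} (size 3)  {sr, sr^3, ...} (size 3)
  chi_1 (triv)               1             1               1                    1                    1                        1                       
  chi_2 (sign: r->1, s->-1)  1             1               1                    1                    -1                       -1                      
  chi_3 (r->-1, s->1)        1             -1              -1                   1                    1                        -1                      
  chi_4 (r->-1, s->-1)       1             -1              -1                   1                    -1                       1                       
  chi_5 (2d, j=1)            2             -2              1                    -1                   0                        0                       
  chi_6 (2d, j=2)            2             2               -1                   -1                   0                        0                       

Spot check: chi_5 (2d, j=1) on {r^1, r^5} = 1.

Justification: D_6 has order 2*6 = 12 with 6 conjugacy classes, hence 6 irreducibles. Sum of squared dims 1 + 1 + 1 + 1 + 4 + 4 = 12 = |G|. Linear characters come from the abelianisation; the 2-dimensional irreps have character r^k -> 2*cos(2*pi*j*k/6), reflections -> 0.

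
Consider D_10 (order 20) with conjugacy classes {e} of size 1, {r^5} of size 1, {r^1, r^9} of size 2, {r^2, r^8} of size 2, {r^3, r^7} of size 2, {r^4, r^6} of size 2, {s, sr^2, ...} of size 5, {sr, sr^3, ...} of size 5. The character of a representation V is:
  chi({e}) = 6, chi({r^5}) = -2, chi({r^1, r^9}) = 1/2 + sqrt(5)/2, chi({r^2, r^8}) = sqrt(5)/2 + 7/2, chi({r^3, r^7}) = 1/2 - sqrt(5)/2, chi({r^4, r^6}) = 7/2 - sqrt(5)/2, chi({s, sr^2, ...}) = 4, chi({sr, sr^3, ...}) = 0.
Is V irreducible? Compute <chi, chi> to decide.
Not irreducible (reducible): <chi, chi> = 9 > 1.

Reasoning: <chi, chi> = (1/|G|) sum_C |C| * |chi(C)|^2 = (1/20)[1*|6|^2 + 1*|-2|^2 + 2*|1/2 + sqrt(5)/2|^2 + 2*|sqrt(5)/2 + 7/2|^2 + 2*|1/2 - sqrt(5)/2|^2 + 2*|7/2 - sqrt(5)/2|^2 + 5*|4|^2 + 5*|0|^2]
  = (1/20)[(36) + (4) + (sqrt(5) + 3) + (7*sqrt(5) + 27) + (3 - sqrt(5)) + (27 - 7*sqrt(5)) + (80) + (0)] = 180/20 = 9.
A character is irreducible iff <chi, chi> = 1, so this representation is reducible.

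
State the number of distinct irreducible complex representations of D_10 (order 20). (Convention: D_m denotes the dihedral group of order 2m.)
8

Details: The number of irreducible complex representations of a finite group equals its number of conjugacy classes. D_10 has 8 conjugacy classes (n/2 + 3 for n even), so D_10 (order 20) has exactly 8 irreducible complex representations.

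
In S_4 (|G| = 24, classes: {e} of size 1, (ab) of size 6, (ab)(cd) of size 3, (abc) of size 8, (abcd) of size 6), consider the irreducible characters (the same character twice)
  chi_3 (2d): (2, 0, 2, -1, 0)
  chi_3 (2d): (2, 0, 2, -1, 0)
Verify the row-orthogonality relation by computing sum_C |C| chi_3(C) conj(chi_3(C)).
Sum = 24 = |G| = 24; so <chi_3, chi_3> = 1 (norm-1 confirms irreducibility).

Reasoning: Compute term by term over conjugacy classes (|C| * chi_3(C) * conj(chi_3(C))):
  1*(2)*conj(2) + 6*(0)*conj(0) + 3*(2)*conj(2) + 8*(-1)*conj(-1) + 6*(0)*conj(0)
  = (4) + (0) + (12) + (8) + (0)
  = 24.
Dividing by |G| = 24 gives 24/24 = 1, matching the row-orthogonality relation <chi_3, chi_3> = [chi_3 = chi_3].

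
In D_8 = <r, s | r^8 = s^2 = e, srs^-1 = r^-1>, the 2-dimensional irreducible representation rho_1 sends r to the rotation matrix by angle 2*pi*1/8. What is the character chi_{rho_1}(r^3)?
chi_{rho_1}(r^3) = 2*cos(2*pi*1*3/8) = -sqrt(2)

Why: rho_1(r^3) is rotation by angle 2*pi*1*3/8, whose trace is 2*cos(2*pi*1*3/8) = -sqrt(2).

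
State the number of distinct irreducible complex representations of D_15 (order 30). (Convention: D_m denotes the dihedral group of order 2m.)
9

Argument: The number of irreducible complex representations of a finite group equals its number of conjugacy classes. D_15 has 9 conjugacy classes ((n+3)/2 for n odd), so D_15 (order 30) has exactly 9 irreducible complex representations.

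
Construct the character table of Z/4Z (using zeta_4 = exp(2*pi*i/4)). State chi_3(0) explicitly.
Character table of Z/4Z (irreps indexed chi_0,...,chi_3 with chi_k(m) = zeta_4^(k*m), zeta_4 = exp(2*pi*i/4)):
  irrep \ class  {0} (size 1)  {1} (size 1)  {2} (size 1)  {3} (size 1)
  chi_0          1             1             1             1           
  chi_1          1             I             -1            -I          
  chi_2          1             -1            1             -1          
  chi_3          1             -I            -1            I           

Spot check: chi_3(0) = zeta_4^(3*0) = zeta_4^0 = 1.

Solution. Z/4Z is abelian, so all 4 irreducible complex representations are 1-dimensional. They are given by chi_k(m) = zeta_4^(k*m) for k = 0,...,3. Row orthogonality: sum_m chi_k(m) conj(chi_l(m)) = 4 * [k = l].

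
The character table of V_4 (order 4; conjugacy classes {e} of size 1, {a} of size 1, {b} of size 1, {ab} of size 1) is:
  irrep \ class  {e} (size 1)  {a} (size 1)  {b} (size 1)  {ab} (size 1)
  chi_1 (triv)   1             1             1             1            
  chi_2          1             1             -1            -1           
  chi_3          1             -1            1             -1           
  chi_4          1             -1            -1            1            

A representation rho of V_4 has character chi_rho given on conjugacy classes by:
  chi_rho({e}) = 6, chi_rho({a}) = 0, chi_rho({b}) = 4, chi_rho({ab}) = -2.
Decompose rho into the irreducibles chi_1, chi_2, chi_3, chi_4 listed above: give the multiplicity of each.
Multiplicities: chi_1: 2, chi_2: 1, chi_3: 3, chi_4: 0.

Reasoning: Use <chi_rho, chi> = (1/|G|) sum_C |C| * chi_rho(C) * conj(chi(C)) with |G| = 4 for each irreducible chi in the table:
  <chi_rho, chi_1> = (1/4)[1*(6)*conj(1) + 1*(0)*conj(1) + 1*(4)*conj(1) + 1*(-2)*conj(1)]
      = (1/4)[(6) + (0) + (4) + (-2)] = 8/4 = 2
  <chi_rho, chi_2> = (1/4)[1*(6)*conj(1) + 1*(0)*conj(1) + 1*(4)*conj(-1) + 1*(-2)*conj(-1)]
      = (1/4)[(6) + (0) + (-4) + (2)] = 4/4 = 1
  <chi_rho, chi_3> = (1/4)[1*(6)*conj(1) + 1*(0)*conj(-1) + 1*(4)*conj(1) + 1*(-2)*conj(-1)]
      = (1/4)[(6) + (0) + (4) + (2)] = 12/4 = 3
  <chi_rho, chi_4> = (1/4)[1*(6)*conj(1) + 1*(0)*conj(-1) + 1*(4)*conj(-1) + 1*(-2)*conj(1)]
      = (1/4)[(6) + (0) + (-4) + (-2)] = 0/4 = 0
Dimension check: dim(rho) = sum (mult * dim) = 2*1 + 1*1 + 3*1 + 0*1 = 6 = chi_rho(e) = 6.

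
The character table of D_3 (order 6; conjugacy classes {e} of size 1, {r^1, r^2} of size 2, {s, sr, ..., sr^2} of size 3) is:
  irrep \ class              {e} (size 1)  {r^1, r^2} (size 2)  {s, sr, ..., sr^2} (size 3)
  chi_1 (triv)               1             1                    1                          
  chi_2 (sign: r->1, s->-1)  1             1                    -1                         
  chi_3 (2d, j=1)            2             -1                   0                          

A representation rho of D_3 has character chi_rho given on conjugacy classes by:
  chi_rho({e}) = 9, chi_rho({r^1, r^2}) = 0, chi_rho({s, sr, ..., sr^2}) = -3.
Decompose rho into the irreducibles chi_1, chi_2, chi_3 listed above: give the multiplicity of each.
Multiplicities: chi_1: 0, chi_2: 3, chi_3: 3.

Why: Use <chi_rho, chi> = (1/|G|) sum_C |C| * chi_rho(C) * conj(chi(C)) with |G| = 6 for each irreducible chi in the table:
  <chi_rho, chi_1> = (1/6)[1*(9)*conj(1) + 2*(0)*conj(1) + 3*(-3)*conj(1)]
      = (1/6)[(9) + (0) + (-9)] = 0/6 = 0
  <chi_rho, chi_2> = (1/6)[1*(9)*conj(1) + 2*(0)*conj(1) + 3*(-3)*conj(-1)]
      = (1/6)[(9) + (0) + (9)] = 18/6 = 3
  <chi_rho, chi_3> = (1/6)[1*(9)*conj(2) + 2*(0)*conj(-1) + 3*(-3)*conj(0)]
      = (1/6)[(18) + (0) + (0)] = 18/6 = 3
Dimension check: dim(rho) = sum (mult * dim) = 0*1 + 3*1 + 3*2 = 9 = chi_rho(e) = 9.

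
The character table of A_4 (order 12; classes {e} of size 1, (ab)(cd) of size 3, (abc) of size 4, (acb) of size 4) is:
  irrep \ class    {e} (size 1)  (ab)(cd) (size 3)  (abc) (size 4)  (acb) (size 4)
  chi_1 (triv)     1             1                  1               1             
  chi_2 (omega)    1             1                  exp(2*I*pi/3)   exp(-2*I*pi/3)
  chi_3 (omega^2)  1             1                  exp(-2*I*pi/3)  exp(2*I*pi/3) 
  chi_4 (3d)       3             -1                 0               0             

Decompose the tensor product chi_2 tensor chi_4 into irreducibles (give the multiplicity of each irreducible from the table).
chi_2 tensor chi_4 = chi_4 (all other irreducibles have multiplicity 0).

Justification: The character of a tensor product is the pointwise product (chi_2 * chi_4)(C) = chi_2(C) * chi_4(C):
  {e}: (1)*(3), (ab)(cd): (1)*(-1), (abc): (exp(2*I*pi/3))*(0), (acb): (exp(-2*I*pi/3))*(0)
so (chi_2 * chi_4) takes values
  {e} -> 3, (ab)(cd) -> -1, (abc) -> 0, (acb) -> 0.
Now take the inner product of this character with each irreducible chi from the table, <chi_2*chi_4, chi> = (1/12) sum_C |C| (chi_2*chi_4)(C) conj(chi(C)):
  <chi_2*chi_4, chi_1> = (1/12)[1*(3)*conj(1) + 3*(-1)*conj(1) + 4*(0)*conj(1) + 4*(0)*conj(1)]
      = (1/12)[(3) + (-3) + (0) + (0)] = 0/12 = 0
  <chi_2*chi_4, chi_2> = (1/12)[1*(3)*conj(1) + 3*(-1)*conj(1) + 4*(0)*conj(exp(2*I*pi/3)) + 4*(0)*conj(exp(-2*I*pi/3))]
      = (1/12)[(3) + (-3) + (0) + (0)] = 0/12 = 0
  <chi_2*chi_4, chi_3> = (1/12)[1*(3)*conj(1) + 3*(-1)*conj(1) + 4*(0)*conj(exp(-2*I*pi/3)) + 4*(0)*conj(exp(2*I*pi/3))]
      = (1/12)[(3) + (-3) + (0) + (0)] = 0/12 = 0
  <chi_2*chi_4, chi_4> = (1/12)[1*(3)*conj(3) + 3*(-1)*conj(-1) + 4*(0)*conj(0) + 4*(0)*conj(0)]
      = (1/12)[(9) + (3) + (0) + (0)] = 12/12 = 1
(Exp terms are combined using exp(i*s)*conj(exp(i*t)) = exp(i*(s-t)), and sums of them are collapsed using the identity that for every m > 1 the m distinct m-th roots of unity sum to 0, e.g. 1 + exp(2*I*pi/3) + exp(-2*I*pi/3) = 0.)
Hence the multiplicities are chi_4: 1. Dimension check: dim(chi_2)*dim(chi_4) = 1*3 = 3 and sum (mult * dim) = 1*3 = 3.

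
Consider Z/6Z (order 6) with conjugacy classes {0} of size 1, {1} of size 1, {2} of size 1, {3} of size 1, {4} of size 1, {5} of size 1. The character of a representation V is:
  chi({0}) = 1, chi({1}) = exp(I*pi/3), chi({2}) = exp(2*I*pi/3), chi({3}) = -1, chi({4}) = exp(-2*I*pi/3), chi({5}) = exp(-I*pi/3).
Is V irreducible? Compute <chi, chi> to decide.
Irreducible: <chi, chi> = 1.

Explanation: <chi, chi> = (1/|G|) sum_C |C| * |chi(C)|^2 = (1/6)[1*|1|^2 + 1*|exp(I*pi/3)|^2 + 1*|exp(2*I*pi/3)|^2 + 1*|-1|^2 + 1*|exp(-2*I*pi/3)|^2 + 1*|exp(-I*pi/3)|^2]
  = (1/6)[(1) + (1) + (1) + (1) + (1) + (1)] = 6/6 = 1.
(Exp terms are combined using exp(i*s)*conj(exp(i*t)) = exp(i*(s-t)), and sums of them are collapsed using the identity that for every m > 1 the m distinct m-th roots of unity sum to 0, e.g. 1 + exp(2*I*pi/3) + exp(-2*I*pi/3) = 0.)
A character is irreducible iff <chi, chi> = 1, so this representation is irreducible.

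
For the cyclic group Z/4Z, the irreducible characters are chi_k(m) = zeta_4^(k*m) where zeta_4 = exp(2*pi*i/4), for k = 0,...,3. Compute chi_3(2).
chi_3(2) = zeta_4^6 = -1

Justification: chi_3(2) = zeta_4^(3*2) = zeta_4^6. Since zeta_4^4 = 1, this equals zeta_4^2 = exp(2*pi*i*2/4) = -1.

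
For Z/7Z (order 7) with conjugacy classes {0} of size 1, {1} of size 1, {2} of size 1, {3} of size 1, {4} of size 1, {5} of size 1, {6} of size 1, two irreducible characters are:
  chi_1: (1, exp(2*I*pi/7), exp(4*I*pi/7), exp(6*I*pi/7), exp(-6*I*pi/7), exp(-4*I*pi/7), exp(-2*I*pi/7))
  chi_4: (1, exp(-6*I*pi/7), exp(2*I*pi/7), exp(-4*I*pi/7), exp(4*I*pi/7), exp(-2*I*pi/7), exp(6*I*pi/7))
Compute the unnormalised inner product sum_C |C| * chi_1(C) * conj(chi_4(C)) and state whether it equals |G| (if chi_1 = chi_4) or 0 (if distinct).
Sum = 0; so <chi_1, chi_4> = 0 (distinct irreducibles are orthogonal).

Justification: Compute term by term over conjugacy classes (|C| * chi_1(C) * conj(chi_4(C))):
  1*(1)*conj(1) + 1*(exp(2*I*pi/7))*conj(exp(-6*I*pi/7)) + 1*(exp(4*I*pi/7))*conj(exp(2*I*pi/7)) + 1*(exp(6*I*pi/7))*conj(exp(-4*I*pi/7)) + 1*(exp(-6*I*pi/7))*conj(exp(4*I*pi/7)) + 1*(exp(-4*I*pi/7))*conj(exp(-2*I*pi/7)) + 1*(exp(-2*I*pi/7))*conj(exp(6*I*pi/7))
  = (1) + (exp(-6*I*pi/7)) + (exp(2*I*pi/7)) + (exp(-4*I*pi/7)) + (exp(4*I*pi/7)) + (exp(-2*I*pi/7)) + (exp(6*I*pi/7))
  = 0.
(Exp terms are combined using exp(i*s)*conj(exp(i*t)) = exp(i*(s-t)), and sums of them are collapsed using the identity that for every m > 1 the m distinct m-th roots of unity sum to 0, e.g. 1 + exp(2*I*pi/3) + exp(-2*I*pi/3) = 0.)
Dividing by |G| = 7 gives 0/7 = 0, matching the row-orthogonality relation <chi_1, chi_4> = [chi_1 = chi_4].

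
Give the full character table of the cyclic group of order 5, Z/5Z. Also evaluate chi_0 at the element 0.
Character table of Z/5Z (irreps indexed chi_0,...,chi_4 with chi_k(m) = zeta_5^(k*m), zeta_5 = exp(2*pi*i/5)):
  irrep \ class  {0} (size 1)  {1} (size 1)    {2} (size 1)    {3} (size 1)    {4} (size 1)  
  chi_0          1             1               1               1               1             
  chi_1          1             exp(2*I*pi/5)   exp(4*I*pi/5)   exp(-4*I*pi/5)  exp(-2*I*pi/5)
  chi_2          1             exp(4*I*pi/5)   exp(-2*I*pi/5)  exp(2*I*pi/5)   exp(-4*I*pi/5)
  chi_3          1             exp(-4*I*pi/5)  exp(2*I*pi/5)   exp(-2*I*pi/5)  exp(4*I*pi/5) 
  chi_4          1             exp(-2*I*pi/5)  exp(-4*I*pi/5)  exp(4*I*pi/5)   exp(2*I*pi/5) 

Spot check: chi_0(0) = zeta_5^(0*0) = zeta_5^0 = 1.

Z/5Z is abelian, so all 5 irreducible complex representations are 1-dimensional. They are given by chi_k(m) = zeta_5^(k*m) for k = 0,...,4. Row orthogonality: sum_m chi_k(m) conj(chi_l(m)) = 5 * [k = l].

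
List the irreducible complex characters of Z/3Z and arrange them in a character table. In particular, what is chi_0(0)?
Character table of Z/3Z (irreps indexed chi_0,...,chi_2 with chi_k(m) = zeta_3^(k*m), zeta_3 = exp(2*pi*i/3)):
  irrep \ class  {0} (size 1)  {1} (size 1)    {2} (size 1)  
  chi_0          1             1               1             
  chi_1          1             exp(2*I*pi/3)   exp(-2*I*pi/3)
  chi_2          1             exp(-2*I*pi/3)  exp(2*I*pi/3) 

Spot check: chi_0(0) = zeta_3^(0*0) = zeta_3^0 = 1.

Details: Z/3Z is abelian, so all 3 irreducible complex representations are 1-dimensional. They are given by chi_k(m) = zeta_3^(k*m) for k = 0,...,2. Row orthogonality: sum_m chi_k(m) conj(chi_l(m)) = 3 * [k = l].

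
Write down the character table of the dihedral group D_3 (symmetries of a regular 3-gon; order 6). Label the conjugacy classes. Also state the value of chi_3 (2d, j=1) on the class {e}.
Conjugacy classes: {e} of size 1, {r^1, r^2} of size 2, {s, sr, ..., sr^2} of size 3.
Character table:
  irrep \ class              {e} (size 1)  {r^1, r^2} (size 2)  {s, sr, ..., sr^2} (size 3)
  chi_1 (triv)               1             1                    1                          
  chi_2 (sign: r->1, s->-1)  1             1                    -1                         
  chi_3 (2d, j=1)            2             -1                   0                          

Spot check: chi_3 (2d, j=1) on {e} = 2.

Solution. D_3 has order 2*3 = 6 with 3 conjugacy classes, hence 3 irreducibles. Sum of squared dims 1 + 1 + 4 = 6 = |G|. Linear characters come from the abelianisation; the 2-dimensional irreps have character r^k -> 2*cos(2*pi*j*k/3), reflections -> 0.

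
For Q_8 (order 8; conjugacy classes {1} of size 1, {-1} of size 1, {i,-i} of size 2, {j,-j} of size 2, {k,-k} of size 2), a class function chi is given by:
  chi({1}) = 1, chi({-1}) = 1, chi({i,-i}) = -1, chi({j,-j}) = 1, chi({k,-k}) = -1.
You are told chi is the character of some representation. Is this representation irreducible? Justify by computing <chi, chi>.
Irreducible: <chi, chi> = 1.

Justification: <chi, chi> = (1/|G|) sum_C |C| * |chi(C)|^2 = (1/8)[1*|1|^2 + 1*|1|^2 + 2*|-1|^2 + 2*|1|^2 + 2*|-1|^2]
  = (1/8)[(1) + (1) + (2) + (2) + (2)] = 8/8 = 1.
A character is irreducible iff <chi, chi> = 1, so this representation is irreducible.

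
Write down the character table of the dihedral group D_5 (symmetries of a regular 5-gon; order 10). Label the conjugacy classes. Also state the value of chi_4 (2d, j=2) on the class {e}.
Conjugacy classes: {e} of size 1, {r^1, r^4} of size 2, {r^2, r^3} of size 2, {s, sr, ..., sr^4} of size 5.
Character table:
  irrep \ class              {e} (size 1)  {r^1, r^4} (size 2)  {r^2, r^3} (size 2)  {s, sr, ..., sr^4} (size 5)
  chi_1 (triv)               1             1                    1                    1                          
  chi_2 (sign: r->1, s->-1)  1             1                    1                    -1                         
  chi_3 (2d, j=1)            2             -1/2 + sqrt(5)/2     -sqrt(5)/2 - 1/2     0                          
  chi_4 (2d, j=2)            2             -sqrt(5)/2 - 1/2     -1/2 + sqrt(5)/2     0                          

Spot check: chi_4 (2d, j=2) on {e} = 2.

Justification: D_5 has order 2*5 = 10 with 4 conjugacy classes, hence 4 irreducibles. Sum of squared dims 1 + 1 + 4 + 4 = 10 = |G|. Linear characters come from the abelianisation; the 2-dimensional irreps have character r^k -> 2*cos(2*pi*j*k/5), reflections -> 0.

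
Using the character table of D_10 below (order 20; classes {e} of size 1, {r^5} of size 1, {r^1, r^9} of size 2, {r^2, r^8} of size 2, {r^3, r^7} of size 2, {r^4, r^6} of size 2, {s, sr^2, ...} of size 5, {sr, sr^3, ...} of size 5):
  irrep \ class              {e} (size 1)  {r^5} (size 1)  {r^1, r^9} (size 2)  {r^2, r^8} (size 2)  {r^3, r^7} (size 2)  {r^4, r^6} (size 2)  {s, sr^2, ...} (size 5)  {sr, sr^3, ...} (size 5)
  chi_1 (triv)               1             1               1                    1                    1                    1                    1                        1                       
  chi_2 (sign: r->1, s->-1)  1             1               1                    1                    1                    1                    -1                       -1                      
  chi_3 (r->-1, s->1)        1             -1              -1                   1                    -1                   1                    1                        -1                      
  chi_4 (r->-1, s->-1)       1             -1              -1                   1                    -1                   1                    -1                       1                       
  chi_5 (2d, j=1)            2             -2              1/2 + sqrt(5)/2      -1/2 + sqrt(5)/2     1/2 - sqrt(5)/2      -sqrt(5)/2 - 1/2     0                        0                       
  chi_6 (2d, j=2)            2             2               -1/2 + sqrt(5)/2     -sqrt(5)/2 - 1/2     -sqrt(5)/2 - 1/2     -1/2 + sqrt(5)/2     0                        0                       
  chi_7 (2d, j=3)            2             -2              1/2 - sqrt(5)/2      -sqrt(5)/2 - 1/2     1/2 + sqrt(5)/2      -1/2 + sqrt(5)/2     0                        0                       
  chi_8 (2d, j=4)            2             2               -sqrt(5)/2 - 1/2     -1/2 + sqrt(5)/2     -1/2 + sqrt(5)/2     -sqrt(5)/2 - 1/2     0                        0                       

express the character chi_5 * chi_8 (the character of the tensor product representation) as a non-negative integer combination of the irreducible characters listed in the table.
chi_5 tensor chi_8 = chi_3 + chi_4 + chi_7 (all other irreducibles have multiplicity 0).

Solution. The character of a tensor product is the pointwise product (chi_5 * chi_8)(C) = chi_5(C) * chi_8(C):
  {e}: (2)*(2), {r^5}: (-2)*(2), {r^1, r^9}: (1/2 + sqrt(5)/2)*(-sqrt(5)/2 - 1/2), {r^2, r^8}: (-1/2 + sqrt(5)/2)*(-1/2 + sqrt(5)/2), {r^3, r^7}: (1/2 - sqrt(5)/2)*(-1/2 + sqrt(5)/2), {r^4, r^6}: (-sqrt(5)/2 - 1/2)*(-sqrt(5)/2 - 1/2), {s, sr^2, ...}: (0)*(0), {sr, sr^3, ...}: (0)*(0)
so (chi_5 * chi_8) takes values
  {e} -> 4, {r^5} -> -4, {r^1, r^9} -> -3/2 - sqrt(5)/2, {r^2, r^8} -> 3/2 - sqrt(5)/2, {r^3, r^7} -> -3/2 + sqrt(5)/2, {r^4, r^6} -> sqrt(5)/2 + 3/2, {s, sr^2, ...} -> 0, {sr, sr^3, ...} -> 0.
Now take the inner product of this character with each irreducible chi from the table, <chi_5*chi_8, chi> = (1/20) sum_C |C| (chi_5*chi_8)(C) conj(chi(C)):
  <chi_5*chi_8, chi_1> = (1/20)[1*(4)*conj(1) + 1*(-4)*conj(1) + 2*(-3/2 - sqrt(5)/2)*conj(1) + 2*(3/2 - sqrt(5)/2)*conj(1) + 2*(-3/2 + sqrt(5)/2)*conj(1) + 2*(sqrt(5)/2 + 3/2)*conj(1) + 5*(0)*conj(1) + 5*(0)*conj(1)]
      = (1/20)[(4) + (-4) + (-3 - sqrt(5)) + (3 - sqrt(5)) + (-3 + sqrt(5)) + (sqrt(5) + 3) + (0) + (0)] = 0/20 = 0
  <chi_5*chi_8, chi_2> = (1/20)[1*(4)*conj(1) + 1*(-4)*conj(1) + 2*(-3/2 - sqrt(5)/2)*conj(1) + 2*(3/2 - sqrt(5)/2)*conj(1) + 2*(-3/2 + sqrt(5)/2)*conj(1) + 2*(sqrt(5)/2 + 3/2)*conj(1) + 5*(0)*conj(-1) + 5*(0)*conj(-1)]
      = (1/20)[(4) + (-4) + (-3 - sqrt(5)) + (3 - sqrt(5)) + (-3 + sqrt(5)) + (sqrt(5) + 3) + (0) + (0)] = 0/20 = 0
  <chi_5*chi_8, chi_3> = (1/20)[1*(4)*conj(1) + 1*(-4)*conj(-1) + 2*(-3/2 - sqrt(5)/2)*conj(-1) + 2*(3/2 - sqrt(5)/2)*conj(1) + 2*(-3/2 + sqrt(5)/2)*conj(-1) + 2*(sqrt(5)/2 + 3/2)*conj(1) + 5*(0)*conj(1) + 5*(0)*conj(-1)]
      = (1/20)[(4) + (4) + (sqrt(5) + 3) + (3 - sqrt(5)) + (3 - sqrt(5)) + (sqrt(5) + 3) + (0) + (0)] = 20/20 = 1
  <chi_5*chi_8, chi_4> = (1/20)[1*(4)*conj(1) + 1*(-4)*conj(-1) + 2*(-3/2 - sqrt(5)/2)*conj(-1) + 2*(3/2 - sqrt(5)/2)*conj(1) + 2*(-3/2 + sqrt(5)/2)*conj(-1) + 2*(sqrt(5)/2 + 3/2)*conj(1) + 5*(0)*conj(-1) + 5*(0)*conj(1)]
      = (1/20)[(4) + (4) + (sqrt(5) + 3) + (3 - sqrt(5)) + (3 - sqrt(5)) + (sqrt(5) + 3) + (0) + (0)] = 20/20 = 1
  <chi_5*chi_8, chi_5> = (1/20)[1*(4)*conj(2) + 1*(-4)*conj(-2) + 2*(-3/2 - sqrt(5)/2)*conj(1/2 + sqrt(5)/2) + 2*(3/2 - sqrt(5)/2)*conj(-1/2 + sqrt(5)/2) + 2*(-3/2 + sqrt(5)/2)*conj(1/2 - sqrt(5)/2) + 2*(sqrt(5)/2 + 3/2)*conj(-sqrt(5)/2 - 1/2) + 5*(0)*conj(0) + 5*(0)*conj(0)]
      = (1/20)[(8) + (8) + (-2*sqrt(5) - 4) + (-4 + 2*sqrt(5)) + (-4 + 2*sqrt(5)) + (-2*sqrt(5) - 4) + (0) + (0)] = 0/20 = 0
  <chi_5*chi_8, chi_6> = (1/20)[1*(4)*conj(2) + 1*(-4)*conj(2) + 2*(-3/2 - sqrt(5)/2)*conj(-1/2 + sqrt(5)/2) + 2*(3/2 - sqrt(5)/2)*conj(-sqrt(5)/2 - 1/2) + 2*(-3/2 + sqrt(5)/2)*conj(-sqrt(5)/2 - 1/2) + 2*(sqrt(5)/2 + 3/2)*conj(-1/2 + sqrt(5)/2) + 5*(0)*conj(0) + 5*(0)*conj(0)]
      = (1/20)[(8) + (-8) + (-sqrt(5) - 1) + (1 - sqrt(5)) + (-1 + sqrt(5)) + (1 + sqrt(5)) + (0) + (0)] = 0/20 = 0
  <chi_5*chi_8, chi_7> = (1/20)[1*(4)*conj(2) + 1*(-4)*conj(-2) + 2*(-3/2 - sqrt(5)/2)*conj(1/2 - sqrt(5)/2) + 2*(3/2 - sqrt(5)/2)*conj(-sqrt(5)/2 - 1/2) + 2*(-3/2 + sqrt(5)/2)*conj(1/2 + sqrt(5)/2) + 2*(sqrt(5)/2 + 3/2)*conj(-1/2 + sqrt(5)/2) + 5*(0)*conj(0) + 5*(0)*conj(0)]
      = (1/20)[(8) + (8) + (1 + sqrt(5)) + (1 - sqrt(5)) + (1 - sqrt(5)) + (1 + sqrt(5)) + (0) + (0)] = 20/20 = 1
  <chi_5*chi_8, chi_8> = (1/20)[1*(4)*conj(2) + 1*(-4)*conj(2) + 2*(-3/2 - sqrt(5)/2)*conj(-sqrt(5)/2 - 1/2) + 2*(3/2 - sqrt(5)/2)*conj(-1/2 + sqrt(5)/2) + 2*(-3/2 + sqrt(5)/2)*conj(-1/2 + sqrt(5)/2) + 2*(sqrt(5)/2 + 3/2)*conj(-sqrt(5)/2 - 1/2) + 5*(0)*conj(0) + 5*(0)*conj(0)]
      = (1/20)[(8) + (-8) + (4 + 2*sqrt(5)) + (-4 + 2*sqrt(5)) + (4 - 2*sqrt(5)) + (-2*sqrt(5) - 4) + (0) + (0)] = 0/20 = 0
Hence the multiplicities are chi_3: 1, chi_4: 1, chi_7: 1. Dimension check: dim(chi_5)*dim(chi_8) = 2*2 = 4 and sum (mult * dim) = 1*1 + 1*1 + 1*2 = 4.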